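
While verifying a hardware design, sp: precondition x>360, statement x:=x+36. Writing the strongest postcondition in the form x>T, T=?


Formula: sp(P, x:=E) = exists old_x. (x = E[old_x/x]) AND P[old_x/x] (old_x is the value of x before the assignment; eliminate old_x by solving x = E[old_x/x] for old_x)
Step 1: Precondition P: x>360, i.e. old_x > 360
Step 2: Assignment gives x = old_x + 36, so old_x = x - 36
Step 3: Substitute into P: x - 36 > 360
Step 4: Simplify: x > 360+36 = 396

396


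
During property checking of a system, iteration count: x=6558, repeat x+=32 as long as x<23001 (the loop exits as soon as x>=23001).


Step 1: x goes from 6558 toward 23001 by 32; the body runs while x<23001, so iterations = ceil((bound-start)/step)
Step 2: Distance=16443
Step 3: ceil(16443/32)=514

514


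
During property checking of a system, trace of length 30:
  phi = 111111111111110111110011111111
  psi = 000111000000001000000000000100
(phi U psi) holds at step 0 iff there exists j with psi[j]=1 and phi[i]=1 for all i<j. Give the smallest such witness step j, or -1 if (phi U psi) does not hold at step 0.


(phi U psi) at 0: need smallest j with psi[j]=1 and phi[i]=1 for all i in [0,j).
Scan from step 0:
  step 0: phi=1, psi=0 -> continue
  step 1: phi=1, psi=0 -> continue
  step 2: phi=1, psi=0 -> continue
  step 3: psi=1 and phi held for [0,3) -> witness found
Witness step = 3

3


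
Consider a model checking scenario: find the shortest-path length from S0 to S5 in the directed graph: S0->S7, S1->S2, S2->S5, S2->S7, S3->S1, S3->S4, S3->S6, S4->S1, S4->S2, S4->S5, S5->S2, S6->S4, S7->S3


BFS layer-by-layer from S0:
  dist 0: {S0}
  dist 1: {S7}
  dist 2: {S3}
  dist 3: {S1, S4, S6}
  dist 4: {S2, S5}
  -> S5 reached at distance 4
Shortest path length = 4

4


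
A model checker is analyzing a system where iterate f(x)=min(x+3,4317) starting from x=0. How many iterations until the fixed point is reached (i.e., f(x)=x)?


Step 1: x=0, cap=4317, increment=3
Step 2: x grows by 3 each step until capped at 4317; fixed point is x=4317
Step 3: iterations = ceil(4317/3) = 1439

1439


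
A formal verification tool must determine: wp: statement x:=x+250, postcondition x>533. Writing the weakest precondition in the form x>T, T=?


Formula: wp(x:=E, P) = P[E/x] (substitute E for x in postcondition)
Step 1: Postcondition: x>533
Step 2: Substitute x+250 for x: x+250>533
Step 3: Solve for x: x > 533-250 = 283

283


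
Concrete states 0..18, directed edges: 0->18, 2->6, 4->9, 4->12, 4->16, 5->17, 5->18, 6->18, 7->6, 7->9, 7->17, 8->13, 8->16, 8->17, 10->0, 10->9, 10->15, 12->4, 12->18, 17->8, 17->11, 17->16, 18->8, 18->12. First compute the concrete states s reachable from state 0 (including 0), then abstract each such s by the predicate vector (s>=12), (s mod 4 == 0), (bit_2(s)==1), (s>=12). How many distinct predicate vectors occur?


BFS from 0:
Concrete reachable: {0, 4, 8, 9, 11, 12, 13, 16, 17, 18}
Abstract via predicates (s>=12), (s mod 4 == 0), (bit_2(s)==1), (s>=12):
  (0,0,0,0) <- {9, 11}
  (0,1,0,0) <- {0, 8}
  (0,1,1,0) <- {4}
  (1,0,0,1) <- {17, 18}
  (1,0,1,1) <- {13}
  (1,1,0,1) <- {16}
  (1,1,1,1) <- {12}
Distinct abstract states = 7

7


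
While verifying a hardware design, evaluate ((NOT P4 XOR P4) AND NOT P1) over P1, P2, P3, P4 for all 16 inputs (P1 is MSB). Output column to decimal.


Formula: ((NOT P4 XOR P4) AND NOT P1) over P1, P2, P3, P4 (16 rows)
Evaluate each row (bits = P1,P2,P3,P4, MSB first):
  row 0 [0000]: ((NOT 0 XOR 0) AND NOT 0) -> 1
  row 1 [0001]: ((NOT 1 XOR 1) AND NOT 0) -> 1
  row 2 [0010]: ((NOT 0 XOR 0) AND NOT 0) -> 1
  row 3 [0011]: ((NOT 1 XOR 1) AND NOT 0) -> 1
  row 4 [0100]: ((NOT 0 XOR 0) AND NOT 0) -> 1
  row 5 [0101]: ((NOT 1 XOR 1) AND NOT 0) -> 1
  row 6 [0110]: ((NOT 0 XOR 0) AND NOT 0) -> 1
  row 7 [0111]: ((NOT 1 XOR 1) AND NOT 0) -> 1
  row 8 [1000]: ((NOT 0 XOR 0) AND NOT 1) -> 0
  row 9 [1001]: ((NOT 1 XOR 1) AND NOT 1) -> 0
  row 10 [1010]: ((NOT 0 XOR 0) AND NOT 1) -> 0
  row 11 [1011]: ((NOT 1 XOR 1) AND NOT 1) -> 0
  row 12 [1100]: ((NOT 0 XOR 0) AND NOT 1) -> 0
  row 13 [1101]: ((NOT 1 XOR 1) AND NOT 1) -> 0
  row 14 [1110]: ((NOT 0 XOR 0) AND NOT 1) -> 0
  row 15 [1111]: ((NOT 1 XOR 1) AND NOT 1) -> 0
Full result column, 4 rows per line (P1,P2 fixed per line; P3,P4 runs 00..11 left to right):
  rows 0-3 [P1,P2=00]: 1111  = hex F
  rows 4-7 [P1,P2=01]: 1111  = hex F
  rows 8-11 [P1,P2=10]: 0000  = hex 0
  rows 12-15 [P1,P2=11]: 0000  = hex 0
Output column (row 0 .. row 15) = 1111111100000000
Output column grouped in 4s = 1111 1111 0000 0000 = 0xFF00
Convert to decimal digit by digit (value = value*16 + digit):
  F -> 15
  15*16 + 15 (F) = 255
  255*16 + 0 = 4080
  4080*16 + 0 = 65280
Decimal = 65280

65280


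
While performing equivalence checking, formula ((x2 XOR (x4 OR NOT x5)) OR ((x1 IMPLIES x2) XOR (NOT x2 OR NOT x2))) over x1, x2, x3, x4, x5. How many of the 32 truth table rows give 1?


Formula: ((x2 XOR (x4 OR NOT x5)) OR ((x1 IMPLIES x2) XOR (NOT x2 OR NOT x2))) over 5 vars (32 rows)
Evaluate each row (x1, x2, x3, x4, x5 as bits, MSB first):
  row 0 [00000]: ((0 XOR (0 OR NOT 0)) OR ((0 IMPLIES 0) XOR (NOT 0 OR NOT 0))) -> 1
  row 1 [00001]: ((0 XOR (0 OR NOT 1)) OR ((0 IMPLIES 0) XOR (NOT 0 OR NOT 0))) -> 0
  row 2 [00010]: ((0 XOR (1 OR NOT 0)) OR ((0 IMPLIES 0) XOR (NOT 0 OR NOT 0))) -> 1
  row 3 [00011]: ((0 XOR (1 OR NOT 1)) OR ((0 IMPLIES 0) XOR (NOT 0 OR NOT 0))) -> 1
  row 4 [00100]: ((0 XOR (0 OR NOT 0)) OR ((0 IMPLIES 0) XOR (NOT 0 OR NOT 0))) -> 1
  row 5 [00101]: ((0 XOR (0 OR NOT 1)) OR ((0 IMPLIES 0) XOR (NOT 0 OR NOT 0))) -> 0
  row 6 [00110]: ((0 XOR (1 OR NOT 0)) OR ((0 IMPLIES 0) XOR (NOT 0 OR NOT 0))) -> 1
  row 7 [00111]: ((0 XOR (1 OR NOT 1)) OR ((0 IMPLIES 0) XOR (NOT 0 OR NOT 0))) -> 1
  row 8 [01000]: ((1 XOR (0 OR NOT 0)) OR ((0 IMPLIES 1) XOR (NOT 1 OR NOT 1))) -> 1
  row 9 [01001]: ((1 XOR (0 OR NOT 1)) OR ((0 IMPLIES 1) XOR (NOT 1 OR NOT 1))) -> 1
  row 10 [01010]: ((1 XOR (1 OR NOT 0)) OR ((0 IMPLIES 1) XOR (NOT 1 OR NOT 1))) -> 1
  row 11 [01011]: ((1 XOR (1 OR NOT 1)) OR ((0 IMPLIES 1) XOR (NOT 1 OR NOT 1))) -> 1
  row 12 [01100]: ((1 XOR (0 OR NOT 0)) OR ((0 IMPLIES 1) XOR (NOT 1 OR NOT 1))) -> 1
  row 13 [01101]: ((1 XOR (0 OR NOT 1)) OR ((0 IMPLIES 1) XOR (NOT 1 OR NOT 1))) -> 1
  row 14 [01110]: ((1 XOR (1 OR NOT 0)) OR ((0 IMPLIES 1) XOR (NOT 1 OR NOT 1))) -> 1
  row 15 [01111]: ((1 XOR (1 OR NOT 1)) OR ((0 IMPLIES 1) XOR (NOT 1 OR NOT 1))) -> 1
  row 16 [10000]: ((0 XOR (0 OR NOT 0)) OR ((1 IMPLIES 0) XOR (NOT 0 OR NOT 0))) -> 1
  row 17 [10001]: ((0 XOR (0 OR NOT 1)) OR ((1 IMPLIES 0) XOR (NOT 0 OR NOT 0))) -> 1
  row 18 [10010]: ((0 XOR (1 OR NOT 0)) OR ((1 IMPLIES 0) XOR (NOT 0 OR NOT 0))) -> 1
  row 19 [10011]: ((0 XOR (1 OR NOT 1)) OR ((1 IMPLIES 0) XOR (NOT 0 OR NOT 0))) -> 1
  row 20 [10100]: ((0 XOR (0 OR NOT 0)) OR ((1 IMPLIES 0) XOR (NOT 0 OR NOT 0))) -> 1
  row 21 [10101]: ((0 XOR (0 OR NOT 1)) OR ((1 IMPLIES 0) XOR (NOT 0 OR NOT 0))) -> 1
  row 22 [10110]: ((0 XOR (1 OR NOT 0)) OR ((1 IMPLIES 0) XOR (NOT 0 OR NOT 0))) -> 1
  row 23 [10111]: ((0 XOR (1 OR NOT 1)) OR ((1 IMPLIES 0) XOR (NOT 0 OR NOT 0))) -> 1
  row 24 [11000]: ((1 XOR (0 OR NOT 0)) OR ((1 IMPLIES 1) XOR (NOT 1 OR NOT 1))) -> 1
  row 25 [11001]: ((1 XOR (0 OR NOT 1)) OR ((1 IMPLIES 1) XOR (NOT 1 OR NOT 1))) -> 1
  row 26 [11010]: ((1 XOR (1 OR NOT 0)) OR ((1 IMPLIES 1) XOR (NOT 1 OR NOT 1))) -> 1
  row 27 [11011]: ((1 XOR (1 OR NOT 1)) OR ((1 IMPLIES 1) XOR (NOT 1 OR NOT 1))) -> 1
  row 28 [11100]: ((1 XOR (0 OR NOT 0)) OR ((1 IMPLIES 1) XOR (NOT 1 OR NOT 1))) -> 1
  row 29 [11101]: ((1 XOR (0 OR NOT 1)) OR ((1 IMPLIES 1) XOR (NOT 1 OR NOT 1))) -> 1
  row 30 [11110]: ((1 XOR (1 OR NOT 0)) OR ((1 IMPLIES 1) XOR (NOT 1 OR NOT 1))) -> 1
  row 31 [11111]: ((1 XOR (1 OR NOT 1)) OR ((1 IMPLIES 1) XOR (NOT 1 OR NOT 1))) -> 1
Full result column, 8 rows per line (x1,x2 fixed per line; x3,x4,x5 runs 000..111 left to right):
  rows 0-7 [x1,x2=00]: 10111011  (ones: 6)
  rows 8-15 [x1,x2=01]: 11111111  (ones: 8)
  rows 16-23 [x1,x2=10]: 11111111  (ones: 8)
  rows 24-31 [x1,x2=11]: 11111111  (ones: 8)
Count of 1-rows = 6+8+8+8 = 30

30


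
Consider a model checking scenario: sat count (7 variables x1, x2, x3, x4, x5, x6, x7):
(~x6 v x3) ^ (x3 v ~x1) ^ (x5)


CNF with 3 clauses over 7 vars (128 assignments).
An assignment satisfies CNF iff every clause has >=1 true literal.
Check each row (bits = x1,x2,x3,x4,x5,x6,x7; clause T/F shown):
  row 0 [0000000]: clauses=TTF -> 0
  row 1 [0000001]: clauses=TTF -> 0
  row 2 [0000010]: clauses=FTF -> 0
  row 3 [0000011]: clauses=FTF -> 0
  row 4 [0000100]: clauses=TTT -> 1
  (every remaining row is evaluated the same way; all 128 results are listed next)
Full result column, 8 rows per line (x1,x2,x3,x4 fixed per line; x5,x6,x7 runs 000..111 left to right):
  rows 0-7 [x1,x2,x3,x4=0000]: 00001100  (ones: 2)
  rows 8-15 [x1,x2,x3,x4=0001]: 00001100  (ones: 2)
  rows 16-23 [x1,x2,x3,x4=0010]: 00001111  (ones: 4)
  rows 24-31 [x1,x2,x3,x4=0011]: 00001111  (ones: 4)
  rows 32-39 [x1,x2,x3,x4=0100]: 00001100  (ones: 2)
  rows 40-47 [x1,x2,x3,x4=0101]: 00001100  (ones: 2)
  rows 48-55 [x1,x2,x3,x4=0110]: 00001111  (ones: 4)
  rows 56-63 [x1,x2,x3,x4=0111]: 00001111  (ones: 4)
  rows 64-71 [x1,x2,x3,x4=1000]: 00000000  (ones: 0)
  rows 72-79 [x1,x2,x3,x4=1001]: 00000000  (ones: 0)
  rows 80-87 [x1,x2,x3,x4=1010]: 00001111  (ones: 4)
  rows 88-95 [x1,x2,x3,x4=1011]: 00001111  (ones: 4)
  rows 96-103 [x1,x2,x3,x4=1100]: 00000000  (ones: 0)
  rows 104-111 [x1,x2,x3,x4=1101]: 00000000  (ones: 0)
  rows 112-119 [x1,x2,x3,x4=1110]: 00001111  (ones: 4)
  rows 120-127 [x1,x2,x3,x4=1111]: 00001111  (ones: 4)
Satisfying assignments = 2+2+4+4+2+2+4+4+0+0+4+4+0+0+4+4 = 40

40


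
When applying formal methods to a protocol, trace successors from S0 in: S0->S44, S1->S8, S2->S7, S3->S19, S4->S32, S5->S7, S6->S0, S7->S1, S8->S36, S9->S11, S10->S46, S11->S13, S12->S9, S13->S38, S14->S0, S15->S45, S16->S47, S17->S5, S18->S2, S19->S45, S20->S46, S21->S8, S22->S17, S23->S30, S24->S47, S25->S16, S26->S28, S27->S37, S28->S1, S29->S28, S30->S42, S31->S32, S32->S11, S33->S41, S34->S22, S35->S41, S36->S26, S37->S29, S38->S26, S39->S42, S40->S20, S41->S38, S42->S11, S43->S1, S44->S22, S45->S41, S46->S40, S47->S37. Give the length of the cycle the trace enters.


Trace from S0 until a state repeats:
  S0 -> S44 -> S22 -> S17 -> S5 -> S7 -> S1 -> S8 -> S36 -> S26 -> S28 -> S1
S1 first seen at step 6, revisited at step 11.
Cycle length = 11 - 6 = 5

5


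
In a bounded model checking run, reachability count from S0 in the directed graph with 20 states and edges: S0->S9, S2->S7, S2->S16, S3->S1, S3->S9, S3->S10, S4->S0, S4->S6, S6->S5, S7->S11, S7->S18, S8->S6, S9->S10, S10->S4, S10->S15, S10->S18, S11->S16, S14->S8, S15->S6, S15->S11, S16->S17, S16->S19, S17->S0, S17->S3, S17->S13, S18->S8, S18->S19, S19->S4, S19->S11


BFS from S0:
  layer 0: {S0}
  layer 1: {S9}
  layer 2: {S10}
  layer 3: {S4, S15, S18}
  layer 4: {S6, S8, S11, S19}
  layer 5: {S5, S16}
  layer 6: {S17}
  layer 7: {S3, S13}
  layer 8: {S1}
Reachable set: {S0, S1, S3, S4, S5, S6, S8, S9, S10, S11, S13, S15, S16, S17, S18, S19}
Count = 16

16


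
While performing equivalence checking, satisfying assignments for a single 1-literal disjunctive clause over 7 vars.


Step 1: Total=2^7=128
Step 2: Unsat when all 1 false: 2^6=64
Step 3: Sat=128-64=64

64


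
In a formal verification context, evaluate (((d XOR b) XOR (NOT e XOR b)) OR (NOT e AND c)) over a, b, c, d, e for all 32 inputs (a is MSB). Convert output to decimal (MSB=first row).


Formula: (((d XOR b) XOR (NOT e XOR b)) OR (NOT e AND c)) over a, b, c, d, e (32 rows)
Evaluate each row (bits = a,b,c,d,e, MSB first):
  row 0 [00000]: (((0 XOR 0) XOR (NOT 0 XOR 0)) OR (NOT 0 AND 0)) -> 1
  row 1 [00001]: (((0 XOR 0) XOR (NOT 1 XOR 0)) OR (NOT 1 AND 0)) -> 0
  row 2 [00010]: (((1 XOR 0) XOR (NOT 0 XOR 0)) OR (NOT 0 AND 0)) -> 0
  row 3 [00011]: (((1 XOR 0) XOR (NOT 1 XOR 0)) OR (NOT 1 AND 0)) -> 1
  row 4 [00100]: (((0 XOR 0) XOR (NOT 0 XOR 0)) OR (NOT 0 AND 1)) -> 1
  row 5 [00101]: (((0 XOR 0) XOR (NOT 1 XOR 0)) OR (NOT 1 AND 1)) -> 0
  row 6 [00110]: (((1 XOR 0) XOR (NOT 0 XOR 0)) OR (NOT 0 AND 1)) -> 1
  row 7 [00111]: (((1 XOR 0) XOR (NOT 1 XOR 0)) OR (NOT 1 AND 1)) -> 1
  row 8 [01000]: (((0 XOR 1) XOR (NOT 0 XOR 1)) OR (NOT 0 AND 0)) -> 1
  row 9 [01001]: (((0 XOR 1) XOR (NOT 1 XOR 1)) OR (NOT 1 AND 0)) -> 0
  row 10 [01010]: (((1 XOR 1) XOR (NOT 0 XOR 1)) OR (NOT 0 AND 0)) -> 0
  row 11 [01011]: (((1 XOR 1) XOR (NOT 1 XOR 1)) OR (NOT 1 AND 0)) -> 1
  row 12 [01100]: (((0 XOR 1) XOR (NOT 0 XOR 1)) OR (NOT 0 AND 1)) -> 1
  row 13 [01101]: (((0 XOR 1) XOR (NOT 1 XOR 1)) OR (NOT 1 AND 1)) -> 0
  row 14 [01110]: (((1 XOR 1) XOR (NOT 0 XOR 1)) OR (NOT 0 AND 1)) -> 1
  row 15 [01111]: (((1 XOR 1) XOR (NOT 1 XOR 1)) OR (NOT 1 AND 1)) -> 1
  row 16 [10000]: (((0 XOR 0) XOR (NOT 0 XOR 0)) OR (NOT 0 AND 0)) -> 1
  row 17 [10001]: (((0 XOR 0) XOR (NOT 1 XOR 0)) OR (NOT 1 AND 0)) -> 0
  row 18 [10010]: (((1 XOR 0) XOR (NOT 0 XOR 0)) OR (NOT 0 AND 0)) -> 0
  row 19 [10011]: (((1 XOR 0) XOR (NOT 1 XOR 0)) OR (NOT 1 AND 0)) -> 1
  row 20 [10100]: (((0 XOR 0) XOR (NOT 0 XOR 0)) OR (NOT 0 AND 1)) -> 1
  row 21 [10101]: (((0 XOR 0) XOR (NOT 1 XOR 0)) OR (NOT 1 AND 1)) -> 0
  row 22 [10110]: (((1 XOR 0) XOR (NOT 0 XOR 0)) OR (NOT 0 AND 1)) -> 1
  row 23 [10111]: (((1 XOR 0) XOR (NOT 1 XOR 0)) OR (NOT 1 AND 1)) -> 1
  row 24 [11000]: (((0 XOR 1) XOR (NOT 0 XOR 1)) OR (NOT 0 AND 0)) -> 1
  row 25 [11001]: (((0 XOR 1) XOR (NOT 1 XOR 1)) OR (NOT 1 AND 0)) -> 0
  row 26 [11010]: (((1 XOR 1) XOR (NOT 0 XOR 1)) OR (NOT 0 AND 0)) -> 0
  row 27 [11011]: (((1 XOR 1) XOR (NOT 1 XOR 1)) OR (NOT 1 AND 0)) -> 1
  row 28 [11100]: (((0 XOR 1) XOR (NOT 0 XOR 1)) OR (NOT 0 AND 1)) -> 1
  row 29 [11101]: (((0 XOR 1) XOR (NOT 1 XOR 1)) OR (NOT 1 AND 1)) -> 0
  row 30 [11110]: (((1 XOR 1) XOR (NOT 0 XOR 1)) OR (NOT 0 AND 1)) -> 1
  row 31 [11111]: (((1 XOR 1) XOR (NOT 1 XOR 1)) OR (NOT 1 AND 1)) -> 1
Full result column, 4 rows per line (a,b,c fixed per line; d,e runs 00..11 left to right):
  rows 0-3 [a,b,c=000]: 1001  = hex 9
  rows 4-7 [a,b,c=001]: 1011  = hex B
  rows 8-11 [a,b,c=010]: 1001  = hex 9
  rows 12-15 [a,b,c=011]: 1011  = hex B
  rows 16-19 [a,b,c=100]: 1001  = hex 9
  rows 20-23 [a,b,c=101]: 1011  = hex B
  rows 24-27 [a,b,c=110]: 1001  = hex 9
  rows 28-31 [a,b,c=111]: 1011  = hex B
Output column (row 0 .. row 31) = 10011011100110111001101110011011
Output column grouped in 4s = 1001 1011 1001 1011 1001 1011 1001 1011 = 0x9B9B9B9B
Convert to decimal digit by digit (value = value*16 + digit):
  9 -> 9
  9*16 + 11 (B) = 155
  155*16 + 9 = 2489
  2489*16 + 11 (B) = 39835
  39835*16 + 9 = 637369
  637369*16 + 11 (B) = 10197915
  10197915*16 + 9 = 163166649
  163166649*16 + 11 (B) = 2610666395
Decimal = 2610666395

2610666395


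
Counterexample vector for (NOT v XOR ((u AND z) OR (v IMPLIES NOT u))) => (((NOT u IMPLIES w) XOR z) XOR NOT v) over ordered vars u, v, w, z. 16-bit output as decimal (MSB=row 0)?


F1 = (NOT v XOR ((u AND z) OR (v IMPLIES NOT u)))
F2 = (((NOT u IMPLIES w) XOR z) XOR NOT v)
Counterexample to F1=>F2 is where F1=1 and F2=0.
Evaluate each row (bits = u,v,w,z, MSB first):
  row 0 [0000]: F1=0 F2=1 -> F1&~F2 -> 0
  row 1 [0001]: F1=0 F2=0 -> F1&~F2 -> 0
  row 2 [0010]: F1=0 F2=0 -> F1&~F2 -> 0
  row 3 [0011]: F1=0 F2=1 -> F1&~F2 -> 0
  row 4 [0100]: F1=1 F2=0 -> F1&~F2 -> 1
  row 5 [0101]: F1=1 F2=1 -> F1&~F2 -> 0
  row 6 [0110]: F1=1 F2=1 -> F1&~F2 -> 0
  row 7 [0111]: F1=1 F2=0 -> F1&~F2 -> 1
  row 8 [1000]: F1=0 F2=0 -> F1&~F2 -> 0
  row 9 [1001]: F1=0 F2=1 -> F1&~F2 -> 0
  row 10 [1010]: F1=0 F2=0 -> F1&~F2 -> 0
  row 11 [1011]: F1=0 F2=1 -> F1&~F2 -> 0
  row 12 [1100]: F1=0 F2=1 -> F1&~F2 -> 0
  row 13 [1101]: F1=1 F2=0 -> F1&~F2 -> 1
  row 14 [1110]: F1=0 F2=1 -> F1&~F2 -> 0
  row 15 [1111]: F1=1 F2=0 -> F1&~F2 -> 1
Full result column, 4 rows per line (u,v fixed per line; w,z runs 00..11 left to right):
  rows 0-3 [u,v=00]: 0000  = hex 0
  rows 4-7 [u,v=01]: 1001  = hex 9
  rows 8-11 [u,v=10]: 0000  = hex 0
  rows 12-15 [u,v=11]: 0101  = hex 5
Counterexample vector (row 0 .. row 15) = 0000100100000101
Output column grouped in 4s = 0000 1001 0000 0101 = 0x0905
Convert to decimal digit by digit (value = value*16 + digit):
  0 -> 0
  0*16 + 9 = 9
  9*16 + 0 = 144
  144*16 + 5 = 2309
Decimal = 2309

2309


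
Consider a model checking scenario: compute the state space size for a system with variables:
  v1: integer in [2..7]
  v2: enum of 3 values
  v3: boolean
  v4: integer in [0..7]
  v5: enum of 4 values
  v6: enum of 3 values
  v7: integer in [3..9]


State space = product of domain sizes of all variables.
Domain sizes:
  v1 (integer in [2..7]): 6
  v2 (enum of 3 values): 3
  v3 (boolean): 2
  v4 (integer in [0..7]): 8
  v5 (enum of 4 values): 4
  v6 (enum of 3 values): 3
  v7 (integer in [3..9]): 7
Product = 6 * 3 * 2 * 8 * 4 * 3 * 7 = 24192

24192


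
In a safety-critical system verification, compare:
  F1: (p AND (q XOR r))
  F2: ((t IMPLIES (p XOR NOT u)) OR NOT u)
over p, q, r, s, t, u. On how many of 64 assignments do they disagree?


F1 = (p AND (q XOR r))
F2 = ((t IMPLIES (p XOR NOT u)) OR NOT u)
Evaluate both on each of 64 rows (bits = p,q,r,s,t,u):
  row 0 [000000]: F1=0 F2=1 (differ) -> 1
  row 1 [000001]: F1=0 F2=1 (differ) -> 1
  row 2 [000010]: F1=0 F2=1 (differ) -> 1
  row 3 [000011]: F1=0 F2=0 -> 0
  row 4 [000100]: F1=0 F2=1 (differ) -> 1
  (every remaining row is evaluated the same way; all 64 results are listed next)
Full result column, 8 rows per line (p,q,r fixed per line; s,t,u runs 000..111 left to right):
  rows 0-7 [p,q,r=000]: 11101110  (ones: 6)
  rows 8-15 [p,q,r=001]: 11101110  (ones: 6)
  rows 16-23 [p,q,r=010]: 11101110  (ones: 6)
  rows 24-31 [p,q,r=011]: 11101110  (ones: 6)
  rows 32-39 [p,q,r=100]: 11111111  (ones: 8)
  rows 40-47 [p,q,r=101]: 00000000  (ones: 0)
  rows 48-55 [p,q,r=110]: 00000000  (ones: 0)
  rows 56-63 [p,q,r=111]: 11111111  (ones: 8)
Disagreements = 6+6+6+6+8+0+0+8 = 40

40


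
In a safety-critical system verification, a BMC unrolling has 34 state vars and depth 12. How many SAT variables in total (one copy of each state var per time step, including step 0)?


BMC unrolls to depth k, creating one copy of each state var for steps 0..k.
Step count = 12 + 1 = 13 (steps 0 through 12)
Vars per step = 34
Total = 34 * 13 = 442

442


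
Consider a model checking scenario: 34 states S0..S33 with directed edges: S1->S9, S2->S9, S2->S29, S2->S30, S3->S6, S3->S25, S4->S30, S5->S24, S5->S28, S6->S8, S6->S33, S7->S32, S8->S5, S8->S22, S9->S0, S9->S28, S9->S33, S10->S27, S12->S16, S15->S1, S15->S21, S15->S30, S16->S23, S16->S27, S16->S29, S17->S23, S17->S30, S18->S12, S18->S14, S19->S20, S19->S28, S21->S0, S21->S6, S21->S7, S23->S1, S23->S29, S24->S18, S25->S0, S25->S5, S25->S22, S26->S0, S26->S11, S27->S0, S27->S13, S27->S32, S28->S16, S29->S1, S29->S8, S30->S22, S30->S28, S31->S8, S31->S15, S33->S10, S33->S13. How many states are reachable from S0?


BFS from S0:
  layer 0: {S0}
Reachable set: {S0}
Count = 1

1


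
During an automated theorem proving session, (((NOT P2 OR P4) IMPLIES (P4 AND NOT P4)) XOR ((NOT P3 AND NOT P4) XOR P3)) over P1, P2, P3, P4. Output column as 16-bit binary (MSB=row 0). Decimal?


Formula: (((NOT P2 OR P4) IMPLIES (P4 AND NOT P4)) XOR ((NOT P3 AND NOT P4) XOR P3)) over P1, P2, P3, P4 (16 rows)
Evaluate each row (bits = P1,P2,P3,P4, MSB first):
  row 0 [0000]: (((NOT 0 OR 0) IMPLIES (0 AND NOT 0)) XOR ((NOT 0 AND NOT 0) XOR 0)) -> 1
  row 1 [0001]: (((NOT 0 OR 1) IMPLIES (1 AND NOT 1)) XOR ((NOT 0 AND NOT 1) XOR 0)) -> 0
  row 2 [0010]: (((NOT 0 OR 0) IMPLIES (0 AND NOT 0)) XOR ((NOT 1 AND NOT 0) XOR 1)) -> 1
  row 3 [0011]: (((NOT 0 OR 1) IMPLIES (1 AND NOT 1)) XOR ((NOT 1 AND NOT 1) XOR 1)) -> 1
  row 4 [0100]: (((NOT 1 OR 0) IMPLIES (0 AND NOT 0)) XOR ((NOT 0 AND NOT 0) XOR 0)) -> 0
  row 5 [0101]: (((NOT 1 OR 1) IMPLIES (1 AND NOT 1)) XOR ((NOT 0 AND NOT 1) XOR 0)) -> 0
  row 6 [0110]: (((NOT 1 OR 0) IMPLIES (0 AND NOT 0)) XOR ((NOT 1 AND NOT 0) XOR 1)) -> 0
  row 7 [0111]: (((NOT 1 OR 1) IMPLIES (1 AND NOT 1)) XOR ((NOT 1 AND NOT 1) XOR 1)) -> 1
  row 8 [1000]: (((NOT 0 OR 0) IMPLIES (0 AND NOT 0)) XOR ((NOT 0 AND NOT 0) XOR 0)) -> 1
  row 9 [1001]: (((NOT 0 OR 1) IMPLIES (1 AND NOT 1)) XOR ((NOT 0 AND NOT 1) XOR 0)) -> 0
  row 10 [1010]: (((NOT 0 OR 0) IMPLIES (0 AND NOT 0)) XOR ((NOT 1 AND NOT 0) XOR 1)) -> 1
  row 11 [1011]: (((NOT 0 OR 1) IMPLIES (1 AND NOT 1)) XOR ((NOT 1 AND NOT 1) XOR 1)) -> 1
  row 12 [1100]: (((NOT 1 OR 0) IMPLIES (0 AND NOT 0)) XOR ((NOT 0 AND NOT 0) XOR 0)) -> 0
  row 13 [1101]: (((NOT 1 OR 1) IMPLIES (1 AND NOT 1)) XOR ((NOT 0 AND NOT 1) XOR 0)) -> 0
  row 14 [1110]: (((NOT 1 OR 0) IMPLIES (0 AND NOT 0)) XOR ((NOT 1 AND NOT 0) XOR 1)) -> 0
  row 15 [1111]: (((NOT 1 OR 1) IMPLIES (1 AND NOT 1)) XOR ((NOT 1 AND NOT 1) XOR 1)) -> 1
Full result column, 4 rows per line (P1,P2 fixed per line; P3,P4 runs 00..11 left to right):
  rows 0-3 [P1,P2=00]: 1011  = hex B
  rows 4-7 [P1,P2=01]: 0001  = hex 1
  rows 8-11 [P1,P2=10]: 1011  = hex B
  rows 12-15 [P1,P2=11]: 0001  = hex 1
Output column (row 0 .. row 15) = 1011000110110001
Output column grouped in 4s = 1011 0001 1011 0001 = 0xB1B1
Convert to decimal digit by digit (value = value*16 + digit):
  B -> 11
  11*16 + 1 = 177
  177*16 + 11 (B) = 2843
  2843*16 + 1 = 45489
Decimal = 45489

45489


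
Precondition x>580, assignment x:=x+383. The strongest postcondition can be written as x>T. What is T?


Formula: sp(P, x:=E) = exists old_x. (x = E[old_x/x]) AND P[old_x/x] (old_x is the value of x before the assignment; eliminate old_x by solving x = E[old_x/x] for old_x)
Step 1: Precondition P: x>580, i.e. old_x > 580
Step 2: Assignment gives x = old_x + 383, so old_x = x - 383
Step 3: Substitute into P: x - 383 > 580
Step 4: Simplify: x > 580+383 = 963

963


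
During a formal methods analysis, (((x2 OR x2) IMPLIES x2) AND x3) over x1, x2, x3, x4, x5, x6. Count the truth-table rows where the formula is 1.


Formula: (((x2 OR x2) IMPLIES x2) AND x3) over 6 vars (64 rows)
Evaluate each row (x1, x2, x3, x4, x5, x6 as bits, MSB first):
  row 0 [000000]: (((0 OR 0) IMPLIES 0) AND 0) -> 0
  row 1 [000001]: (((0 OR 0) IMPLIES 0) AND 0) -> 0
  row 2 [000010]: (((0 OR 0) IMPLIES 0) AND 0) -> 0
  row 3 [000011]: (((0 OR 0) IMPLIES 0) AND 0) -> 0
  row 4 [000100]: (((0 OR 0) IMPLIES 0) AND 0) -> 0
  (every remaining row is evaluated the same way; all 64 results are listed next)
Full result column, 8 rows per line (x1,x2,x3 fixed per line; x4,x5,x6 runs 000..111 left to right):
  rows 0-7 [x1,x2,x3=000]: 00000000  (ones: 0)
  rows 8-15 [x1,x2,x3=001]: 11111111  (ones: 8)
  rows 16-23 [x1,x2,x3=010]: 00000000  (ones: 0)
  rows 24-31 [x1,x2,x3=011]: 11111111  (ones: 8)
  rows 32-39 [x1,x2,x3=100]: 00000000  (ones: 0)
  rows 40-47 [x1,x2,x3=101]: 11111111  (ones: 8)
  rows 48-55 [x1,x2,x3=110]: 00000000  (ones: 0)
  rows 56-63 [x1,x2,x3=111]: 11111111  (ones: 8)
Count of 1-rows = 0+8+0+8+0+8+0+8 = 32

32


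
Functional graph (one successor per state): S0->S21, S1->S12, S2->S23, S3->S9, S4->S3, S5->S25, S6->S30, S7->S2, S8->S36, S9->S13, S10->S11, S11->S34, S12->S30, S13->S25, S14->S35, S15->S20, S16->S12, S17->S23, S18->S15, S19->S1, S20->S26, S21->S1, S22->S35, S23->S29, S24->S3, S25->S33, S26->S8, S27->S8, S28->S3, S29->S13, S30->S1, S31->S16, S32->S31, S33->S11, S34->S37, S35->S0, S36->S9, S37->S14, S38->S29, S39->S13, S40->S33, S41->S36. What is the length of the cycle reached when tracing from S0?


Trace from S0 until a state repeats:
  S0 -> S21 -> S1 -> S12 -> S30 -> S1
S1 first seen at step 2, revisited at step 5.
Cycle length = 5 - 2 = 3

3


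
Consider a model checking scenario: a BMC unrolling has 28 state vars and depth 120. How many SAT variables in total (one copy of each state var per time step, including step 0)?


BMC unrolls to depth k, creating one copy of each state var for steps 0..k.
Step count = 120 + 1 = 121 (steps 0 through 120)
Vars per step = 28
Total = 28 * 121 = 3388

3388


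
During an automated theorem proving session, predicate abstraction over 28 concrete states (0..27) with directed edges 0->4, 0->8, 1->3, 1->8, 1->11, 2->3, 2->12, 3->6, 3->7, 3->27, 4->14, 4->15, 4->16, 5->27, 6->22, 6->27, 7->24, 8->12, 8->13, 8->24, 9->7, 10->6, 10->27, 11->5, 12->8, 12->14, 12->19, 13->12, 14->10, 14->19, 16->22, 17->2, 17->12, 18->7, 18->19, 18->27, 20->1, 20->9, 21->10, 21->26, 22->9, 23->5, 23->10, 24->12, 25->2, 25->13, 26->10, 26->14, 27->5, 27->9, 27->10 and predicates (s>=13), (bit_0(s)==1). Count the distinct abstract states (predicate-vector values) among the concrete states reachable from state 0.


BFS from 0:
Concrete reachable: {0, 4, 5, 6, 7, 8, 9, 10, 12, 13, 14, 15, 16, 19, 22, 24, 27}
Abstract via predicates (s>=13), (bit_0(s)==1):
  (0,0) <- {0, 4, 6, 8, 10, 12}
  (0,1) <- {5, 7, 9}
  (1,0) <- {14, 16, 22, 24}
  (1,1) <- {13, 15, 19, 27}
Distinct abstract states = 4

4


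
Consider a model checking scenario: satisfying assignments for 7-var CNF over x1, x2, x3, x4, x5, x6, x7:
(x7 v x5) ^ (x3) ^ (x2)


CNF with 3 clauses over 7 vars (128 assignments).
An assignment satisfies CNF iff every clause has >=1 true literal.
Check each row (bits = x1,x2,x3,x4,x5,x6,x7; clause T/F shown):
  row 0 [0000000]: clauses=FFF -> 0
  row 1 [0000001]: clauses=TFF -> 0
  row 2 [0000010]: clauses=FFF -> 0
  row 3 [0000011]: clauses=TFF -> 0
  row 4 [0000100]: clauses=TFF -> 0
  (every remaining row is evaluated the same way; all 128 results are listed next)
Full result column, 8 rows per line (x1,x2,x3,x4 fixed per line; x5,x6,x7 runs 000..111 left to right):
  rows 0-7 [x1,x2,x3,x4=0000]: 00000000  (ones: 0)
  rows 8-15 [x1,x2,x3,x4=0001]: 00000000  (ones: 0)
  rows 16-23 [x1,x2,x3,x4=0010]: 00000000  (ones: 0)
  rows 24-31 [x1,x2,x3,x4=0011]: 00000000  (ones: 0)
  rows 32-39 [x1,x2,x3,x4=0100]: 00000000  (ones: 0)
  rows 40-47 [x1,x2,x3,x4=0101]: 00000000  (ones: 0)
  rows 48-55 [x1,x2,x3,x4=0110]: 01011111  (ones: 6)
  rows 56-63 [x1,x2,x3,x4=0111]: 01011111  (ones: 6)
  rows 64-71 [x1,x2,x3,x4=1000]: 00000000  (ones: 0)
  rows 72-79 [x1,x2,x3,x4=1001]: 00000000  (ones: 0)
  rows 80-87 [x1,x2,x3,x4=1010]: 00000000  (ones: 0)
  rows 88-95 [x1,x2,x3,x4=1011]: 00000000  (ones: 0)
  rows 96-103 [x1,x2,x3,x4=1100]: 00000000  (ones: 0)
  rows 104-111 [x1,x2,x3,x4=1101]: 00000000  (ones: 0)
  rows 112-119 [x1,x2,x3,x4=1110]: 01011111  (ones: 6)
  rows 120-127 [x1,x2,x3,x4=1111]: 01011111  (ones: 6)
Satisfying assignments = 0+0+0+0+0+0+6+6+0+0+0+0+0+0+6+6 = 24

24


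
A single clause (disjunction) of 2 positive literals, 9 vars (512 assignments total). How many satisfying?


Step 1: Total=2^9=512
Step 2: Unsat when all 2 false: 2^7=128
Step 3: Sat=512-128=384

384


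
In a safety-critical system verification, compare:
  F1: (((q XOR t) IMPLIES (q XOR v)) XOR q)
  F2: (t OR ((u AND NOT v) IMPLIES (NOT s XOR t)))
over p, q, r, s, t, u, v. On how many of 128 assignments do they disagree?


F1 = (((q XOR t) IMPLIES (q XOR v)) XOR q)
F2 = (t OR ((u AND NOT v) IMPLIES (NOT s XOR t)))
Evaluate both on each of 128 rows (bits = p,q,r,s,t,u,v):
  row 0 [0000000]: F1=1 F2=1 -> 0
  row 1 [0000001]: F1=1 F2=1 -> 0
  row 2 [0000010]: F1=1 F2=1 -> 0
  row 3 [0000011]: F1=1 F2=1 -> 0
  row 4 [0000100]: F1=0 F2=1 (differ) -> 1
  (every remaining row is evaluated the same way; all 128 results are listed next)
Full result column, 8 rows per line (p,q,r,s fixed per line; t,u,v runs 000..111 left to right):
  rows 0-7 [p,q,r,s=0000]: 00001010  (ones: 2)
  rows 8-15 [p,q,r,s=0001]: 00101010  (ones: 3)
  rows 16-23 [p,q,r,s=0010]: 00001010  (ones: 2)
  rows 24-31 [p,q,r,s=0011]: 00101010  (ones: 3)
  rows 32-39 [p,q,r,s=0100]: 10101111  (ones: 6)
  rows 40-47 [p,q,r,s=0101]: 10001111  (ones: 5)
  rows 48-55 [p,q,r,s=0110]: 10101111  (ones: 6)
  rows 56-63 [p,q,r,s=0111]: 10001111  (ones: 5)
  rows 64-71 [p,q,r,s=1000]: 00001010  (ones: 2)
  rows 72-79 [p,q,r,s=1001]: 00101010  (ones: 3)
  rows 80-87 [p,q,r,s=1010]: 00001010  (ones: 2)
  rows 88-95 [p,q,r,s=1011]: 00101010  (ones: 3)
  rows 96-103 [p,q,r,s=1100]: 10101111  (ones: 6)
  rows 104-111 [p,q,r,s=1101]: 10001111  (ones: 5)
  rows 112-119 [p,q,r,s=1110]: 10101111  (ones: 6)
  rows 120-127 [p,q,r,s=1111]: 10001111  (ones: 5)
Disagreements = 2+3+2+3+6+5+6+5+2+3+2+3+6+5+6+5 = 64

64


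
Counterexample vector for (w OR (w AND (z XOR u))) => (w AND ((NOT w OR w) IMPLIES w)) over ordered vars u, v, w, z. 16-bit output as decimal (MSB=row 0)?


F1 = (w OR (w AND (z XOR u)))
F2 = (w AND ((NOT w OR w) IMPLIES w))
Counterexample to F1=>F2 is where F1=1 and F2=0.
Evaluate each row (bits = u,v,w,z, MSB first):
  row 0 [0000]: F1=0 F2=0 -> F1&~F2 -> 0
  row 1 [0001]: F1=0 F2=0 -> F1&~F2 -> 0
  row 2 [0010]: F1=1 F2=1 -> F1&~F2 -> 0
  row 3 [0011]: F1=1 F2=1 -> F1&~F2 -> 0
  row 4 [0100]: F1=0 F2=0 -> F1&~F2 -> 0
  row 5 [0101]: F1=0 F2=0 -> F1&~F2 -> 0
  row 6 [0110]: F1=1 F2=1 -> F1&~F2 -> 0
  row 7 [0111]: F1=1 F2=1 -> F1&~F2 -> 0
  row 8 [1000]: F1=0 F2=0 -> F1&~F2 -> 0
  row 9 [1001]: F1=0 F2=0 -> F1&~F2 -> 0
  row 10 [1010]: F1=1 F2=1 -> F1&~F2 -> 0
  row 11 [1011]: F1=1 F2=1 -> F1&~F2 -> 0
  row 12 [1100]: F1=0 F2=0 -> F1&~F2 -> 0
  row 13 [1101]: F1=0 F2=0 -> F1&~F2 -> 0
  row 14 [1110]: F1=1 F2=1 -> F1&~F2 -> 0
  row 15 [1111]: F1=1 F2=1 -> F1&~F2 -> 0
Full result column, 4 rows per line (u,v fixed per line; w,z runs 00..11 left to right):
  rows 0-3 [u,v=00]: 0000  = hex 0
  rows 4-7 [u,v=01]: 0000  = hex 0
  rows 8-11 [u,v=10]: 0000  = hex 0
  rows 12-15 [u,v=11]: 0000  = hex 0
Counterexample vector (row 0 .. row 15) = 0000000000000000
Output column grouped in 4s = 0000 0000 0000 0000 = 0x0000
Convert to decimal digit by digit (value = value*16 + digit):
  0 -> 0
  0*16 + 0 = 0
  0*16 + 0 = 0
  0*16 + 0 = 0
Decimal = 0

0


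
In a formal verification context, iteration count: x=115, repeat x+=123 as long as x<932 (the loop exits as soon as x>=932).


Step 1: x goes from 115 toward 932 by 123; the body runs while x<932, so iterations = ceil((bound-start)/step)
Step 2: Distance=817
Step 3: ceil(817/123)=7

7


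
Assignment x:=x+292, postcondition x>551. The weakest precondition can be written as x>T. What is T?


Formula: wp(x:=E, P) = P[E/x] (substitute E for x in postcondition)
Step 1: Postcondition: x>551
Step 2: Substitute x+292 for x: x+292>551
Step 3: Solve for x: x > 551-292 = 259

259


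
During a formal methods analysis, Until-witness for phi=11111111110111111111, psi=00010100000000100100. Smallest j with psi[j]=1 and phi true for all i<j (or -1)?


(phi U psi) at 0: need smallest j with psi[j]=1 and phi[i]=1 for all i in [0,j).
Scan from step 0:
  step 0: phi=1, psi=0 -> continue
  step 1: phi=1, psi=0 -> continue
  step 2: phi=1, psi=0 -> continue
  step 3: psi=1 and phi held for [0,3) -> witness found
Witness step = 3

3


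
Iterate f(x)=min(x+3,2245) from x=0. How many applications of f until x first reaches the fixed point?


Step 1: x=0, cap=2245, increment=3
Step 2: x grows by 3 each step until capped at 2245; fixed point is x=2245
Step 3: iterations = ceil(2245/3) = 749

749


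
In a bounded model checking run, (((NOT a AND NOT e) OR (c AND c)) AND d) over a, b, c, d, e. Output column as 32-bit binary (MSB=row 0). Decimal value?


Formula: (((NOT a AND NOT e) OR (c AND c)) AND d) over a, b, c, d, e (32 rows)
Evaluate each row (bits = a,b,c,d,e, MSB first):
  row 0 [00000]: (((NOT 0 AND NOT 0) OR (0 AND 0)) AND 0) -> 0
  row 1 [00001]: (((NOT 0 AND NOT 1) OR (0 AND 0)) AND 0) -> 0
  row 2 [00010]: (((NOT 0 AND NOT 0) OR (0 AND 0)) AND 1) -> 1
  row 3 [00011]: (((NOT 0 AND NOT 1) OR (0 AND 0)) AND 1) -> 0
  row 4 [00100]: (((NOT 0 AND NOT 0) OR (1 AND 1)) AND 0) -> 0
  row 5 [00101]: (((NOT 0 AND NOT 1) OR (1 AND 1)) AND 0) -> 0
  row 6 [00110]: (((NOT 0 AND NOT 0) OR (1 AND 1)) AND 1) -> 1
  row 7 [00111]: (((NOT 0 AND NOT 1) OR (1 AND 1)) AND 1) -> 1
  row 8 [01000]: (((NOT 0 AND NOT 0) OR (0 AND 0)) AND 0) -> 0
  row 9 [01001]: (((NOT 0 AND NOT 1) OR (0 AND 0)) AND 0) -> 0
  row 10 [01010]: (((NOT 0 AND NOT 0) OR (0 AND 0)) AND 1) -> 1
  row 11 [01011]: (((NOT 0 AND NOT 1) OR (0 AND 0)) AND 1) -> 0
  row 12 [01100]: (((NOT 0 AND NOT 0) OR (1 AND 1)) AND 0) -> 0
  row 13 [01101]: (((NOT 0 AND NOT 1) OR (1 AND 1)) AND 0) -> 0
  row 14 [01110]: (((NOT 0 AND NOT 0) OR (1 AND 1)) AND 1) -> 1
  row 15 [01111]: (((NOT 0 AND NOT 1) OR (1 AND 1)) AND 1) -> 1
  row 16 [10000]: (((NOT 1 AND NOT 0) OR (0 AND 0)) AND 0) -> 0
  row 17 [10001]: (((NOT 1 AND NOT 1) OR (0 AND 0)) AND 0) -> 0
  row 18 [10010]: (((NOT 1 AND NOT 0) OR (0 AND 0)) AND 1) -> 0
  row 19 [10011]: (((NOT 1 AND NOT 1) OR (0 AND 0)) AND 1) -> 0
  row 20 [10100]: (((NOT 1 AND NOT 0) OR (1 AND 1)) AND 0) -> 0
  row 21 [10101]: (((NOT 1 AND NOT 1) OR (1 AND 1)) AND 0) -> 0
  row 22 [10110]: (((NOT 1 AND NOT 0) OR (1 AND 1)) AND 1) -> 1
  row 23 [10111]: (((NOT 1 AND NOT 1) OR (1 AND 1)) AND 1) -> 1
  row 24 [11000]: (((NOT 1 AND NOT 0) OR (0 AND 0)) AND 0) -> 0
  row 25 [11001]: (((NOT 1 AND NOT 1) OR (0 AND 0)) AND 0) -> 0
  row 26 [11010]: (((NOT 1 AND NOT 0) OR (0 AND 0)) AND 1) -> 0
  row 27 [11011]: (((NOT 1 AND NOT 1) OR (0 AND 0)) AND 1) -> 0
  row 28 [11100]: (((NOT 1 AND NOT 0) OR (1 AND 1)) AND 0) -> 0
  row 29 [11101]: (((NOT 1 AND NOT 1) OR (1 AND 1)) AND 0) -> 0
  row 30 [11110]: (((NOT 1 AND NOT 0) OR (1 AND 1)) AND 1) -> 1
  row 31 [11111]: (((NOT 1 AND NOT 1) OR (1 AND 1)) AND 1) -> 1
Full result column, 4 rows per line (a,b,c fixed per line; d,e runs 00..11 left to right):
  rows 0-3 [a,b,c=000]: 0010  = hex 2
  rows 4-7 [a,b,c=001]: 0011  = hex 3
  rows 8-11 [a,b,c=010]: 0010  = hex 2
  rows 12-15 [a,b,c=011]: 0011  = hex 3
  rows 16-19 [a,b,c=100]: 0000  = hex 0
  rows 20-23 [a,b,c=101]: 0011  = hex 3
  rows 24-27 [a,b,c=110]: 0000  = hex 0
  rows 28-31 [a,b,c=111]: 0011  = hex 3
Output column (row 0 .. row 31) = 00100011001000110000001100000011
Output column grouped in 4s = 0010 0011 0010 0011 0000 0011 0000 0011 = 0x23230303
Convert to decimal digit by digit (value = value*16 + digit):
  2 -> 2
  2*16 + 3 = 35
  35*16 + 2 = 562
  562*16 + 3 = 8995
  8995*16 + 0 = 143920
  143920*16 + 3 = 2302723
  2302723*16 + 0 = 36843568
  36843568*16 + 3 = 589497091
Decimal = 589497091

589497091


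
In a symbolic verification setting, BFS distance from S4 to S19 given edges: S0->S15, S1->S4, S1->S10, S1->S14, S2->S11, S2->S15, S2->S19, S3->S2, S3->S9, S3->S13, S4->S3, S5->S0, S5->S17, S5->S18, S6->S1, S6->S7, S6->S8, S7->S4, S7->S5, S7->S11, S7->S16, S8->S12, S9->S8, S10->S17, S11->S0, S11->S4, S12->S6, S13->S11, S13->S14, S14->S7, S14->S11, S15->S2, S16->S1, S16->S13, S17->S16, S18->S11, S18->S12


BFS layer-by-layer from S4:
  dist 0: {S4}
  dist 1: {S3}
  dist 2: {S2, S9, S13}
  dist 3: {S8, S11, S14, S15, S19}
  -> S19 reached at distance 3
Shortest path length = 3

3


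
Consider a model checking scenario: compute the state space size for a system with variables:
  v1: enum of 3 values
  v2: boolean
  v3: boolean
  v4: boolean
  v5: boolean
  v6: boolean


State space = product of domain sizes of all variables.
Domain sizes:
  v1 (enum of 3 values): 3
  v2 (boolean): 2
  v3 (boolean): 2
  v4 (boolean): 2
  v5 (boolean): 2
  v6 (boolean): 2
Product = 3 * 2 * 2 * 2 * 2 * 2 = 96

96


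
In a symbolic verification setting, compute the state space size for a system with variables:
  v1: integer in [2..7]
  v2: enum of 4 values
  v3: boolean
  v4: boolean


State space = product of domain sizes of all variables.
Domain sizes:
  v1 (integer in [2..7]): 6
  v2 (enum of 4 values): 4
  v3 (boolean): 2
  v4 (boolean): 2
Product = 6 * 4 * 2 * 2 = 96

96


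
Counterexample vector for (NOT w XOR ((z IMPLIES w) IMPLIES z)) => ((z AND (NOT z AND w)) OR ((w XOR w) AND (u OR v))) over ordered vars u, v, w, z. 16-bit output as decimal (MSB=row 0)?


F1 = (NOT w XOR ((z IMPLIES w) IMPLIES z))
F2 = ((z AND (NOT z AND w)) OR ((w XOR w) AND (u OR v)))
Counterexample to F1=>F2 is where F1=1 and F2=0.
Evaluate each row (bits = u,v,w,z, MSB first):
  row 0 [0000]: F1=1 F2=0 -> F1&~F2 -> 1
  row 1 [0001]: F1=0 F2=0 -> F1&~F2 -> 0
  row 2 [0010]: F1=0 F2=0 -> F1&~F2 -> 0
  row 3 [0011]: F1=1 F2=0 -> F1&~F2 -> 1
  row 4 [0100]: F1=1 F2=0 -> F1&~F2 -> 1
  row 5 [0101]: F1=0 F2=0 -> F1&~F2 -> 0
  row 6 [0110]: F1=0 F2=0 -> F1&~F2 -> 0
  row 7 [0111]: F1=1 F2=0 -> F1&~F2 -> 1
  row 8 [1000]: F1=1 F2=0 -> F1&~F2 -> 1
  row 9 [1001]: F1=0 F2=0 -> F1&~F2 -> 0
  row 10 [1010]: F1=0 F2=0 -> F1&~F2 -> 0
  row 11 [1011]: F1=1 F2=0 -> F1&~F2 -> 1
  row 12 [1100]: F1=1 F2=0 -> F1&~F2 -> 1
  row 13 [1101]: F1=0 F2=0 -> F1&~F2 -> 0
  row 14 [1110]: F1=0 F2=0 -> F1&~F2 -> 0
  row 15 [1111]: F1=1 F2=0 -> F1&~F2 -> 1
Full result column, 4 rows per line (u,v fixed per line; w,z runs 00..11 left to right):
  rows 0-3 [u,v=00]: 1001  = hex 9
  rows 4-7 [u,v=01]: 1001  = hex 9
  rows 8-11 [u,v=10]: 1001  = hex 9
  rows 12-15 [u,v=11]: 1001  = hex 9
Counterexample vector (row 0 .. row 15) = 1001100110011001
Output column grouped in 4s = 1001 1001 1001 1001 = 0x9999
Convert to decimal digit by digit (value = value*16 + digit):
  9 -> 9
  9*16 + 9 = 153
  153*16 + 9 = 2457
  2457*16 + 9 = 39321
Decimal = 39321

39321


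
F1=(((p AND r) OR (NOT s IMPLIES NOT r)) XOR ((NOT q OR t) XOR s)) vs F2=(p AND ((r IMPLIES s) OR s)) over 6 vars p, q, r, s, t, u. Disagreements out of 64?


F1 = (((p AND r) OR (NOT s IMPLIES NOT r)) XOR ((NOT q OR t) XOR s))
F2 = (p AND ((r IMPLIES s) OR s))
Evaluate both on each of 64 rows (bits = p,q,r,s,t,u):
  row 0 [000000]: F1=0 F2=0 -> 0
  row 1 [000001]: F1=0 F2=0 -> 0
  row 2 [000010]: F1=0 F2=0 -> 0
  row 3 [000011]: F1=0 F2=0 -> 0
  row 4 [000100]: F1=1 F2=0 (differ) -> 1
  (every remaining row is evaluated the same way; all 64 results are listed next)
Full result column, 8 rows per line (p,q,r fixed per line; s,t,u runs 000..111 left to right):
  rows 0-7 [p,q,r=000]: 00001111  (ones: 4)
  rows 8-15 [p,q,r=001]: 11111111  (ones: 8)
  rows 16-23 [p,q,r=010]: 11000011  (ones: 4)
  rows 24-31 [p,q,r=011]: 00110011  (ones: 4)
  rows 32-39 [p,q,r=100]: 11110000  (ones: 4)
  rows 40-47 [p,q,r=101]: 00000000  (ones: 0)
  rows 48-55 [p,q,r=110]: 00111100  (ones: 4)
  rows 56-63 [p,q,r=111]: 11001100  (ones: 4)
Disagreements = 4+8+4+4+4+0+4+4 = 32

32


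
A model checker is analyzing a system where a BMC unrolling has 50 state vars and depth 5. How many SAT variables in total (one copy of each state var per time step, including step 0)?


BMC unrolls to depth k, creating one copy of each state var for steps 0..k.
Step count = 5 + 1 = 6 (steps 0 through 5)
Vars per step = 50
Total = 50 * 6 = 300

300


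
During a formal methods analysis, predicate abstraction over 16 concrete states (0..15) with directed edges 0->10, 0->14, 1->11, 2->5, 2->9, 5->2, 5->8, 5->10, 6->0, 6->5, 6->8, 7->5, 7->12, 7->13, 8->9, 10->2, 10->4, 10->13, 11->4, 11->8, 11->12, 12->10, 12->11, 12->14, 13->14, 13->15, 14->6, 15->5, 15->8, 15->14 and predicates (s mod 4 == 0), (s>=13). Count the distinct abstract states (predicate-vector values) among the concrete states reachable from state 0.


BFS from 0:
Concrete reachable: {0, 2, 4, 5, 6, 8, 9, 10, 13, 14, 15}
Abstract via predicates (s mod 4 == 0), (s>=13):
  (0,0) <- {2, 5, 6, 9, 10}
  (0,1) <- {13, 14, 15}
  (1,0) <- {0, 4, 8}
Distinct abstract states = 3

3


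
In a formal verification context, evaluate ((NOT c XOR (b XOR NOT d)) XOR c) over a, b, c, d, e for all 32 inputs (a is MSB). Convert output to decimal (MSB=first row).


Formula: ((NOT c XOR (b XOR NOT d)) XOR c) over a, b, c, d, e (32 rows)
Evaluate each row (bits = a,b,c,d,e, MSB first):
  row 0 [00000]: ((NOT 0 XOR (0 XOR NOT 0)) XOR 0) -> 0
  row 1 [00001]: ((NOT 0 XOR (0 XOR NOT 0)) XOR 0) -> 0
  row 2 [00010]: ((NOT 0 XOR (0 XOR NOT 1)) XOR 0) -> 1
  row 3 [00011]: ((NOT 0 XOR (0 XOR NOT 1)) XOR 0) -> 1
  row 4 [00100]: ((NOT 1 XOR (0 XOR NOT 0)) XOR 1) -> 0
  row 5 [00101]: ((NOT 1 XOR (0 XOR NOT 0)) XOR 1) -> 0
  row 6 [00110]: ((NOT 1 XOR (0 XOR NOT 1)) XOR 1) -> 1
  row 7 [00111]: ((NOT 1 XOR (0 XOR NOT 1)) XOR 1) -> 1
  row 8 [01000]: ((NOT 0 XOR (1 XOR NOT 0)) XOR 0) -> 1
  row 9 [01001]: ((NOT 0 XOR (1 XOR NOT 0)) XOR 0) -> 1
  row 10 [01010]: ((NOT 0 XOR (1 XOR NOT 1)) XOR 0) -> 0
  row 11 [01011]: ((NOT 0 XOR (1 XOR NOT 1)) XOR 0) -> 0
  row 12 [01100]: ((NOT 1 XOR (1 XOR NOT 0)) XOR 1) -> 1
  row 13 [01101]: ((NOT 1 XOR (1 XOR NOT 0)) XOR 1) -> 1
  row 14 [01110]: ((NOT 1 XOR (1 XOR NOT 1)) XOR 1) -> 0
  row 15 [01111]: ((NOT 1 XOR (1 XOR NOT 1)) XOR 1) -> 0
  row 16 [10000]: ((NOT 0 XOR (0 XOR NOT 0)) XOR 0) -> 0
  row 17 [10001]: ((NOT 0 XOR (0 XOR NOT 0)) XOR 0) -> 0
  row 18 [10010]: ((NOT 0 XOR (0 XOR NOT 1)) XOR 0) -> 1
  row 19 [10011]: ((NOT 0 XOR (0 XOR NOT 1)) XOR 0) -> 1
  row 20 [10100]: ((NOT 1 XOR (0 XOR NOT 0)) XOR 1) -> 0
  row 21 [10101]: ((NOT 1 XOR (0 XOR NOT 0)) XOR 1) -> 0
  row 22 [10110]: ((NOT 1 XOR (0 XOR NOT 1)) XOR 1) -> 1
  row 23 [10111]: ((NOT 1 XOR (0 XOR NOT 1)) XOR 1) -> 1
  row 24 [11000]: ((NOT 0 XOR (1 XOR NOT 0)) XOR 0) -> 1
  row 25 [11001]: ((NOT 0 XOR (1 XOR NOT 0)) XOR 0) -> 1
  row 26 [11010]: ((NOT 0 XOR (1 XOR NOT 1)) XOR 0) -> 0
  row 27 [11011]: ((NOT 0 XOR (1 XOR NOT 1)) XOR 0) -> 0
  row 28 [11100]: ((NOT 1 XOR (1 XOR NOT 0)) XOR 1) -> 1
  row 29 [11101]: ((NOT 1 XOR (1 XOR NOT 0)) XOR 1) -> 1
  row 30 [11110]: ((NOT 1 XOR (1 XOR NOT 1)) XOR 1) -> 0
  row 31 [11111]: ((NOT 1 XOR (1 XOR NOT 1)) XOR 1) -> 0
Full result column, 4 rows per line (a,b,c fixed per line; d,e runs 00..11 left to right):
  rows 0-3 [a,b,c=000]: 0011  = hex 3
  rows 4-7 [a,b,c=001]: 0011  = hex 3
  rows 8-11 [a,b,c=010]: 1100  = hex C
  rows 12-15 [a,b,c=011]: 1100  = hex C
  rows 16-19 [a,b,c=100]: 0011  = hex 3
  rows 20-23 [a,b,c=101]: 0011  = hex 3
  rows 24-27 [a,b,c=110]: 1100  = hex C
  rows 28-31 [a,b,c=111]: 1100  = hex C
Output column (row 0 .. row 31) = 00110011110011000011001111001100
Output column grouped in 4s = 0011 0011 1100 1100 0011 0011 1100 1100 = 0x33CC33CC
Convert to decimal digit by digit (value = value*16 + digit):
  3 -> 3
  3*16 + 3 = 51
  51*16 + 12 (C) = 828
  828*16 + 12 (C) = 13260
  13260*16 + 3 = 212163
  212163*16 + 3 = 3394611
  3394611*16 + 12 (C) = 54313788
  54313788*16 + 12 (C) = 869020620
Decimal = 869020620

869020620
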